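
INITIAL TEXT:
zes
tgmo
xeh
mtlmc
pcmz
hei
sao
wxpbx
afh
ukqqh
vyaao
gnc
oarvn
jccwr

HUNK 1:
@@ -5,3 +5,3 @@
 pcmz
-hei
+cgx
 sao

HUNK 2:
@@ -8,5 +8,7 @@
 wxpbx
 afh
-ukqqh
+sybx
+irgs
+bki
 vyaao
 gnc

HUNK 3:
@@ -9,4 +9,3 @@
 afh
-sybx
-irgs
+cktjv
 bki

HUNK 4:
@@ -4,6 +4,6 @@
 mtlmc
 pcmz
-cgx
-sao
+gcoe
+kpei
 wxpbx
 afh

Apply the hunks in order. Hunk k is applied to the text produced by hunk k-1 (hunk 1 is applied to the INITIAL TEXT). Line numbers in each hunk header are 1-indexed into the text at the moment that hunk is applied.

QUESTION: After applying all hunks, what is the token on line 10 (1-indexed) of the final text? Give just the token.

Answer: cktjv

Derivation:
Hunk 1: at line 5 remove [hei] add [cgx] -> 14 lines: zes tgmo xeh mtlmc pcmz cgx sao wxpbx afh ukqqh vyaao gnc oarvn jccwr
Hunk 2: at line 8 remove [ukqqh] add [sybx,irgs,bki] -> 16 lines: zes tgmo xeh mtlmc pcmz cgx sao wxpbx afh sybx irgs bki vyaao gnc oarvn jccwr
Hunk 3: at line 9 remove [sybx,irgs] add [cktjv] -> 15 lines: zes tgmo xeh mtlmc pcmz cgx sao wxpbx afh cktjv bki vyaao gnc oarvn jccwr
Hunk 4: at line 4 remove [cgx,sao] add [gcoe,kpei] -> 15 lines: zes tgmo xeh mtlmc pcmz gcoe kpei wxpbx afh cktjv bki vyaao gnc oarvn jccwr
Final line 10: cktjv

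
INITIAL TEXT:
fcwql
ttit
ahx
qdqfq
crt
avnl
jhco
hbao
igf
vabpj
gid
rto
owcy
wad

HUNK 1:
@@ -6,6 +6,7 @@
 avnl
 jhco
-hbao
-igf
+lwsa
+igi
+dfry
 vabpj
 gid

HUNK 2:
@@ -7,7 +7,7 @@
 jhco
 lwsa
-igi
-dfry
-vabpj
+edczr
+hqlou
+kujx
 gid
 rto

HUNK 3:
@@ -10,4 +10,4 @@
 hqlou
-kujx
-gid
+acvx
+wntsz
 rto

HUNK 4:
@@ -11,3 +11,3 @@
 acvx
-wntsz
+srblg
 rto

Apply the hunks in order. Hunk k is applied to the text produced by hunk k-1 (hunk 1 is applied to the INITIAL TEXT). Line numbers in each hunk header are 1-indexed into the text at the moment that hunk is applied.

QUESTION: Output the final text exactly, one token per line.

Answer: fcwql
ttit
ahx
qdqfq
crt
avnl
jhco
lwsa
edczr
hqlou
acvx
srblg
rto
owcy
wad

Derivation:
Hunk 1: at line 6 remove [hbao,igf] add [lwsa,igi,dfry] -> 15 lines: fcwql ttit ahx qdqfq crt avnl jhco lwsa igi dfry vabpj gid rto owcy wad
Hunk 2: at line 7 remove [igi,dfry,vabpj] add [edczr,hqlou,kujx] -> 15 lines: fcwql ttit ahx qdqfq crt avnl jhco lwsa edczr hqlou kujx gid rto owcy wad
Hunk 3: at line 10 remove [kujx,gid] add [acvx,wntsz] -> 15 lines: fcwql ttit ahx qdqfq crt avnl jhco lwsa edczr hqlou acvx wntsz rto owcy wad
Hunk 4: at line 11 remove [wntsz] add [srblg] -> 15 lines: fcwql ttit ahx qdqfq crt avnl jhco lwsa edczr hqlou acvx srblg rto owcy wad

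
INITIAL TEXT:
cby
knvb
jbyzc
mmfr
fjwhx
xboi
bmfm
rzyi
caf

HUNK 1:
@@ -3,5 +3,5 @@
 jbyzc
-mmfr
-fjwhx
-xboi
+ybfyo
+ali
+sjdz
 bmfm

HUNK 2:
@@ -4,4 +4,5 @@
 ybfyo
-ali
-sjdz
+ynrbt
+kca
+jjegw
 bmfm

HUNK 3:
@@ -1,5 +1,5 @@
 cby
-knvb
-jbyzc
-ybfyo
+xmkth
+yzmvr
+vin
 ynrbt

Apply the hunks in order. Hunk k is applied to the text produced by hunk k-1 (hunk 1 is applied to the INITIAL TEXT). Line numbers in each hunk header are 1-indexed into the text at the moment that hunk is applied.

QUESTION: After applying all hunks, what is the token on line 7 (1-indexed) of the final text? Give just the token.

Hunk 1: at line 3 remove [mmfr,fjwhx,xboi] add [ybfyo,ali,sjdz] -> 9 lines: cby knvb jbyzc ybfyo ali sjdz bmfm rzyi caf
Hunk 2: at line 4 remove [ali,sjdz] add [ynrbt,kca,jjegw] -> 10 lines: cby knvb jbyzc ybfyo ynrbt kca jjegw bmfm rzyi caf
Hunk 3: at line 1 remove [knvb,jbyzc,ybfyo] add [xmkth,yzmvr,vin] -> 10 lines: cby xmkth yzmvr vin ynrbt kca jjegw bmfm rzyi caf
Final line 7: jjegw

Answer: jjegw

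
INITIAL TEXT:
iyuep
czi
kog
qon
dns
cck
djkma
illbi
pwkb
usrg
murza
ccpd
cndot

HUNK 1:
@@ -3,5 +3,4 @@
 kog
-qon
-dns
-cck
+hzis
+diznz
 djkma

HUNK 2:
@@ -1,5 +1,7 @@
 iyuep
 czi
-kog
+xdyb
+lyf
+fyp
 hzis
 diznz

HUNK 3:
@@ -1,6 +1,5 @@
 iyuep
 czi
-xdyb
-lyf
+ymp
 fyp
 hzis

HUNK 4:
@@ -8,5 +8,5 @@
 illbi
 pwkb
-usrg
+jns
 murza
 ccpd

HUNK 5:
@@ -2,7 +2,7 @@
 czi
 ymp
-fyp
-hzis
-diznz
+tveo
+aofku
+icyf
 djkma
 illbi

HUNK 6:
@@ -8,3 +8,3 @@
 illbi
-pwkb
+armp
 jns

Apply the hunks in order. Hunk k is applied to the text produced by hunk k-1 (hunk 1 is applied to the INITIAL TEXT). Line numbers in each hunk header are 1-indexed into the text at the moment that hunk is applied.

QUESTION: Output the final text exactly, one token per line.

Answer: iyuep
czi
ymp
tveo
aofku
icyf
djkma
illbi
armp
jns
murza
ccpd
cndot

Derivation:
Hunk 1: at line 3 remove [qon,dns,cck] add [hzis,diznz] -> 12 lines: iyuep czi kog hzis diznz djkma illbi pwkb usrg murza ccpd cndot
Hunk 2: at line 1 remove [kog] add [xdyb,lyf,fyp] -> 14 lines: iyuep czi xdyb lyf fyp hzis diznz djkma illbi pwkb usrg murza ccpd cndot
Hunk 3: at line 1 remove [xdyb,lyf] add [ymp] -> 13 lines: iyuep czi ymp fyp hzis diznz djkma illbi pwkb usrg murza ccpd cndot
Hunk 4: at line 8 remove [usrg] add [jns] -> 13 lines: iyuep czi ymp fyp hzis diznz djkma illbi pwkb jns murza ccpd cndot
Hunk 5: at line 2 remove [fyp,hzis,diznz] add [tveo,aofku,icyf] -> 13 lines: iyuep czi ymp tveo aofku icyf djkma illbi pwkb jns murza ccpd cndot
Hunk 6: at line 8 remove [pwkb] add [armp] -> 13 lines: iyuep czi ymp tveo aofku icyf djkma illbi armp jns murza ccpd cndot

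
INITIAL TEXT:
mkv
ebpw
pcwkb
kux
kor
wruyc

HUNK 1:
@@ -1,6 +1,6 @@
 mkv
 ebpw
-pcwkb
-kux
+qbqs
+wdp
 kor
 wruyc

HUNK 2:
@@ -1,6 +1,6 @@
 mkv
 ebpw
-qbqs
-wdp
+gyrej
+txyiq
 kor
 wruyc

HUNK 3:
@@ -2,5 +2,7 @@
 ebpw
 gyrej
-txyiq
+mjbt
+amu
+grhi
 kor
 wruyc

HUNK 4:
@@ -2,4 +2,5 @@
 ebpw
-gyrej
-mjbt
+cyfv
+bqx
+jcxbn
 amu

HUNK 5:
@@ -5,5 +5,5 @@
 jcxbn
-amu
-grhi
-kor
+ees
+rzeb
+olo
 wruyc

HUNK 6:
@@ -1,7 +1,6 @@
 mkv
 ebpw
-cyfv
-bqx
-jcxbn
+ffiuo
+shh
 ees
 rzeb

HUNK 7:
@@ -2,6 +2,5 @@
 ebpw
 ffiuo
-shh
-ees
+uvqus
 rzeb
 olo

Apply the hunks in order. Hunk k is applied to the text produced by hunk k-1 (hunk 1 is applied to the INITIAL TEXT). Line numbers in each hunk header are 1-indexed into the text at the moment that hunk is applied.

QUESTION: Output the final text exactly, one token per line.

Answer: mkv
ebpw
ffiuo
uvqus
rzeb
olo
wruyc

Derivation:
Hunk 1: at line 1 remove [pcwkb,kux] add [qbqs,wdp] -> 6 lines: mkv ebpw qbqs wdp kor wruyc
Hunk 2: at line 1 remove [qbqs,wdp] add [gyrej,txyiq] -> 6 lines: mkv ebpw gyrej txyiq kor wruyc
Hunk 3: at line 2 remove [txyiq] add [mjbt,amu,grhi] -> 8 lines: mkv ebpw gyrej mjbt amu grhi kor wruyc
Hunk 4: at line 2 remove [gyrej,mjbt] add [cyfv,bqx,jcxbn] -> 9 lines: mkv ebpw cyfv bqx jcxbn amu grhi kor wruyc
Hunk 5: at line 5 remove [amu,grhi,kor] add [ees,rzeb,olo] -> 9 lines: mkv ebpw cyfv bqx jcxbn ees rzeb olo wruyc
Hunk 6: at line 1 remove [cyfv,bqx,jcxbn] add [ffiuo,shh] -> 8 lines: mkv ebpw ffiuo shh ees rzeb olo wruyc
Hunk 7: at line 2 remove [shh,ees] add [uvqus] -> 7 lines: mkv ebpw ffiuo uvqus rzeb olo wruyc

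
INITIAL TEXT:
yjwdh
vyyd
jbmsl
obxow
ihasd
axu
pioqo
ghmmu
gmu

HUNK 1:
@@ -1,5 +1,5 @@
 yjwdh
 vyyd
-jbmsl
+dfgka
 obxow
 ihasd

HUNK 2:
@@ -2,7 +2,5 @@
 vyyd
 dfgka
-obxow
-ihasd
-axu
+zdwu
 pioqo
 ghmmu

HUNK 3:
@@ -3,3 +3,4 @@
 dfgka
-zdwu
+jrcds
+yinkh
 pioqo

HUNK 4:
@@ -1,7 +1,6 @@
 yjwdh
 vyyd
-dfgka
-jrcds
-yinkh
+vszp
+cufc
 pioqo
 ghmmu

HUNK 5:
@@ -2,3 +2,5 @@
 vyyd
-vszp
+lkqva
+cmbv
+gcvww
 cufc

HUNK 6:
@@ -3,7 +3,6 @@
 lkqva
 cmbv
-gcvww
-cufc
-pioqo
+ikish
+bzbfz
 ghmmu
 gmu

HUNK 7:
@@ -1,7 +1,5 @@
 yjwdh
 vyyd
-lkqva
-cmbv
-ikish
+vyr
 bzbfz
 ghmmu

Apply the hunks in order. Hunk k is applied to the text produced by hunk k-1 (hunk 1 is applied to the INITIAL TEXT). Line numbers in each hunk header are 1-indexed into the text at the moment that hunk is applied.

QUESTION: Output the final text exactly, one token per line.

Hunk 1: at line 1 remove [jbmsl] add [dfgka] -> 9 lines: yjwdh vyyd dfgka obxow ihasd axu pioqo ghmmu gmu
Hunk 2: at line 2 remove [obxow,ihasd,axu] add [zdwu] -> 7 lines: yjwdh vyyd dfgka zdwu pioqo ghmmu gmu
Hunk 3: at line 3 remove [zdwu] add [jrcds,yinkh] -> 8 lines: yjwdh vyyd dfgka jrcds yinkh pioqo ghmmu gmu
Hunk 4: at line 1 remove [dfgka,jrcds,yinkh] add [vszp,cufc] -> 7 lines: yjwdh vyyd vszp cufc pioqo ghmmu gmu
Hunk 5: at line 2 remove [vszp] add [lkqva,cmbv,gcvww] -> 9 lines: yjwdh vyyd lkqva cmbv gcvww cufc pioqo ghmmu gmu
Hunk 6: at line 3 remove [gcvww,cufc,pioqo] add [ikish,bzbfz] -> 8 lines: yjwdh vyyd lkqva cmbv ikish bzbfz ghmmu gmu
Hunk 7: at line 1 remove [lkqva,cmbv,ikish] add [vyr] -> 6 lines: yjwdh vyyd vyr bzbfz ghmmu gmu

Answer: yjwdh
vyyd
vyr
bzbfz
ghmmu
gmu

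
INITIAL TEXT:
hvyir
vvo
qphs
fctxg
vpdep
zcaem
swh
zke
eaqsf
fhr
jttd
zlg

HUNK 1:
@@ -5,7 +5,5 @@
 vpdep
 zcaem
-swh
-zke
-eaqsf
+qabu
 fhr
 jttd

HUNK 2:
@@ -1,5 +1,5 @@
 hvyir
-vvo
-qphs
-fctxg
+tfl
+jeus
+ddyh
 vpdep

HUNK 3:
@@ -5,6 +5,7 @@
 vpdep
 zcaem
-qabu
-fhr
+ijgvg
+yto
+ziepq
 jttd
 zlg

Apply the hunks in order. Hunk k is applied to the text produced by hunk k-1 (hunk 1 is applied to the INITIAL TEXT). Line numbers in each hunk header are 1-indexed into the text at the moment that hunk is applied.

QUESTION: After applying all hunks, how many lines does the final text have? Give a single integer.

Hunk 1: at line 5 remove [swh,zke,eaqsf] add [qabu] -> 10 lines: hvyir vvo qphs fctxg vpdep zcaem qabu fhr jttd zlg
Hunk 2: at line 1 remove [vvo,qphs,fctxg] add [tfl,jeus,ddyh] -> 10 lines: hvyir tfl jeus ddyh vpdep zcaem qabu fhr jttd zlg
Hunk 3: at line 5 remove [qabu,fhr] add [ijgvg,yto,ziepq] -> 11 lines: hvyir tfl jeus ddyh vpdep zcaem ijgvg yto ziepq jttd zlg
Final line count: 11

Answer: 11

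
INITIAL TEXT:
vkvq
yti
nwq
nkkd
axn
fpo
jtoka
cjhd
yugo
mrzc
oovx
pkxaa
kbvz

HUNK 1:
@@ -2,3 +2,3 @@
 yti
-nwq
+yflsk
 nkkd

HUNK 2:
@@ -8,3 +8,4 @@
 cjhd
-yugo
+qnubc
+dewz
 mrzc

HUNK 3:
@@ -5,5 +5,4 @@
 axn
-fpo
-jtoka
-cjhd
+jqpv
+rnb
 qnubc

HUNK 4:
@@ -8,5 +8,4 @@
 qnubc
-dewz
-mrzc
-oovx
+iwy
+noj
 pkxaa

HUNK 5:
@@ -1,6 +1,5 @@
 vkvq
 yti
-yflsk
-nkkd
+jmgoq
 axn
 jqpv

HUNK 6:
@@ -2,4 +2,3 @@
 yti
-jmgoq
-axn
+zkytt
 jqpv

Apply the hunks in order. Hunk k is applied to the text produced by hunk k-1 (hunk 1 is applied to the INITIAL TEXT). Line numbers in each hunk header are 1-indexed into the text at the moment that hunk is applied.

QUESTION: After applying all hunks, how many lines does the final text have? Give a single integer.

Hunk 1: at line 2 remove [nwq] add [yflsk] -> 13 lines: vkvq yti yflsk nkkd axn fpo jtoka cjhd yugo mrzc oovx pkxaa kbvz
Hunk 2: at line 8 remove [yugo] add [qnubc,dewz] -> 14 lines: vkvq yti yflsk nkkd axn fpo jtoka cjhd qnubc dewz mrzc oovx pkxaa kbvz
Hunk 3: at line 5 remove [fpo,jtoka,cjhd] add [jqpv,rnb] -> 13 lines: vkvq yti yflsk nkkd axn jqpv rnb qnubc dewz mrzc oovx pkxaa kbvz
Hunk 4: at line 8 remove [dewz,mrzc,oovx] add [iwy,noj] -> 12 lines: vkvq yti yflsk nkkd axn jqpv rnb qnubc iwy noj pkxaa kbvz
Hunk 5: at line 1 remove [yflsk,nkkd] add [jmgoq] -> 11 lines: vkvq yti jmgoq axn jqpv rnb qnubc iwy noj pkxaa kbvz
Hunk 6: at line 2 remove [jmgoq,axn] add [zkytt] -> 10 lines: vkvq yti zkytt jqpv rnb qnubc iwy noj pkxaa kbvz
Final line count: 10

Answer: 10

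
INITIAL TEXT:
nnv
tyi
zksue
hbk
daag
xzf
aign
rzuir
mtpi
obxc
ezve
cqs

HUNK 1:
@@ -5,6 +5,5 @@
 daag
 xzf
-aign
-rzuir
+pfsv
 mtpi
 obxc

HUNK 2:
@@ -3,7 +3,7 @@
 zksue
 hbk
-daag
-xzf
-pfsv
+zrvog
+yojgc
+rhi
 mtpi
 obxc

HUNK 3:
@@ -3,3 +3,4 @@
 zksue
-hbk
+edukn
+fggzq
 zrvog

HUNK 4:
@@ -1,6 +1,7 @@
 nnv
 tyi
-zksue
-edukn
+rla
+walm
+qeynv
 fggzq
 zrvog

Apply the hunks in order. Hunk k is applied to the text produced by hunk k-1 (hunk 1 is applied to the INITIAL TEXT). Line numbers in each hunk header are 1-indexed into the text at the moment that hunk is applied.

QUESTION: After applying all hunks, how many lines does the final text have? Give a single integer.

Hunk 1: at line 5 remove [aign,rzuir] add [pfsv] -> 11 lines: nnv tyi zksue hbk daag xzf pfsv mtpi obxc ezve cqs
Hunk 2: at line 3 remove [daag,xzf,pfsv] add [zrvog,yojgc,rhi] -> 11 lines: nnv tyi zksue hbk zrvog yojgc rhi mtpi obxc ezve cqs
Hunk 3: at line 3 remove [hbk] add [edukn,fggzq] -> 12 lines: nnv tyi zksue edukn fggzq zrvog yojgc rhi mtpi obxc ezve cqs
Hunk 4: at line 1 remove [zksue,edukn] add [rla,walm,qeynv] -> 13 lines: nnv tyi rla walm qeynv fggzq zrvog yojgc rhi mtpi obxc ezve cqs
Final line count: 13

Answer: 13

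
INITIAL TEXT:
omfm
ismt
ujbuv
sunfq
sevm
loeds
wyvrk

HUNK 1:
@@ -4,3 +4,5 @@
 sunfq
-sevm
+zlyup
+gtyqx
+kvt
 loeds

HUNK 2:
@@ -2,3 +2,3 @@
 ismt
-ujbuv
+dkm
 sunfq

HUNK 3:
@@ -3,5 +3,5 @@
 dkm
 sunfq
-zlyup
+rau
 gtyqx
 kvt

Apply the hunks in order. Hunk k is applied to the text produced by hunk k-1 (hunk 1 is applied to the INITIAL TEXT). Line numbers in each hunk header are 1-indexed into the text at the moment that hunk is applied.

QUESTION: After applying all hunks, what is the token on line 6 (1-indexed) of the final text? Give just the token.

Hunk 1: at line 4 remove [sevm] add [zlyup,gtyqx,kvt] -> 9 lines: omfm ismt ujbuv sunfq zlyup gtyqx kvt loeds wyvrk
Hunk 2: at line 2 remove [ujbuv] add [dkm] -> 9 lines: omfm ismt dkm sunfq zlyup gtyqx kvt loeds wyvrk
Hunk 3: at line 3 remove [zlyup] add [rau] -> 9 lines: omfm ismt dkm sunfq rau gtyqx kvt loeds wyvrk
Final line 6: gtyqx

Answer: gtyqx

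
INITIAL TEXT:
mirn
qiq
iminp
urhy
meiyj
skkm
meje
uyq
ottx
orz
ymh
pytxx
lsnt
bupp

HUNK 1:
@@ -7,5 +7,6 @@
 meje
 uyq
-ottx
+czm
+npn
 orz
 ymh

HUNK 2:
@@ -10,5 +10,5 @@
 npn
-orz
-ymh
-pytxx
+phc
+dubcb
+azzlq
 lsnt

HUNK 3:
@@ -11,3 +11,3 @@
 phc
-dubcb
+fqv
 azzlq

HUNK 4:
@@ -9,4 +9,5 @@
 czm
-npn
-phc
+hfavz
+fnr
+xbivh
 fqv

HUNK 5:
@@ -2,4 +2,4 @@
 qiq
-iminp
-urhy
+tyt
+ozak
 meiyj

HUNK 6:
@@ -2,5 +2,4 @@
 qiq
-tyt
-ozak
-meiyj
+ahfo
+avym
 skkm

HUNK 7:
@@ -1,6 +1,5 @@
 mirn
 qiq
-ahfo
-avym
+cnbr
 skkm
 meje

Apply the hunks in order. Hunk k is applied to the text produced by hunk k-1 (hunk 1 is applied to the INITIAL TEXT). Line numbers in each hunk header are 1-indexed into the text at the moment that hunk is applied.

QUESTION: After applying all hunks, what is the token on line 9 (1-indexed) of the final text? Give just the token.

Hunk 1: at line 7 remove [ottx] add [czm,npn] -> 15 lines: mirn qiq iminp urhy meiyj skkm meje uyq czm npn orz ymh pytxx lsnt bupp
Hunk 2: at line 10 remove [orz,ymh,pytxx] add [phc,dubcb,azzlq] -> 15 lines: mirn qiq iminp urhy meiyj skkm meje uyq czm npn phc dubcb azzlq lsnt bupp
Hunk 3: at line 11 remove [dubcb] add [fqv] -> 15 lines: mirn qiq iminp urhy meiyj skkm meje uyq czm npn phc fqv azzlq lsnt bupp
Hunk 4: at line 9 remove [npn,phc] add [hfavz,fnr,xbivh] -> 16 lines: mirn qiq iminp urhy meiyj skkm meje uyq czm hfavz fnr xbivh fqv azzlq lsnt bupp
Hunk 5: at line 2 remove [iminp,urhy] add [tyt,ozak] -> 16 lines: mirn qiq tyt ozak meiyj skkm meje uyq czm hfavz fnr xbivh fqv azzlq lsnt bupp
Hunk 6: at line 2 remove [tyt,ozak,meiyj] add [ahfo,avym] -> 15 lines: mirn qiq ahfo avym skkm meje uyq czm hfavz fnr xbivh fqv azzlq lsnt bupp
Hunk 7: at line 1 remove [ahfo,avym] add [cnbr] -> 14 lines: mirn qiq cnbr skkm meje uyq czm hfavz fnr xbivh fqv azzlq lsnt bupp
Final line 9: fnr

Answer: fnr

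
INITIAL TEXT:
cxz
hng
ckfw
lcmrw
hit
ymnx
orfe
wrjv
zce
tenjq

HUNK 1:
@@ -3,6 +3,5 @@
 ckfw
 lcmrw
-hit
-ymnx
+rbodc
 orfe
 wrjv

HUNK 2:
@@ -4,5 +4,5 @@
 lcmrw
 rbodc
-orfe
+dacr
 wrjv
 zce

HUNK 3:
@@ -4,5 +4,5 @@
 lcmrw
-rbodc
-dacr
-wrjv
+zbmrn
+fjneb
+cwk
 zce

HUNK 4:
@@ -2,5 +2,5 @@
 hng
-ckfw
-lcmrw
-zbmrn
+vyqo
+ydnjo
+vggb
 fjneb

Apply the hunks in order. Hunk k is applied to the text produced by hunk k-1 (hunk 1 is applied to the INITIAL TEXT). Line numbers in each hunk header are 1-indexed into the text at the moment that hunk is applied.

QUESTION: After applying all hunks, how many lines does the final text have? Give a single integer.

Answer: 9

Derivation:
Hunk 1: at line 3 remove [hit,ymnx] add [rbodc] -> 9 lines: cxz hng ckfw lcmrw rbodc orfe wrjv zce tenjq
Hunk 2: at line 4 remove [orfe] add [dacr] -> 9 lines: cxz hng ckfw lcmrw rbodc dacr wrjv zce tenjq
Hunk 3: at line 4 remove [rbodc,dacr,wrjv] add [zbmrn,fjneb,cwk] -> 9 lines: cxz hng ckfw lcmrw zbmrn fjneb cwk zce tenjq
Hunk 4: at line 2 remove [ckfw,lcmrw,zbmrn] add [vyqo,ydnjo,vggb] -> 9 lines: cxz hng vyqo ydnjo vggb fjneb cwk zce tenjq
Final line count: 9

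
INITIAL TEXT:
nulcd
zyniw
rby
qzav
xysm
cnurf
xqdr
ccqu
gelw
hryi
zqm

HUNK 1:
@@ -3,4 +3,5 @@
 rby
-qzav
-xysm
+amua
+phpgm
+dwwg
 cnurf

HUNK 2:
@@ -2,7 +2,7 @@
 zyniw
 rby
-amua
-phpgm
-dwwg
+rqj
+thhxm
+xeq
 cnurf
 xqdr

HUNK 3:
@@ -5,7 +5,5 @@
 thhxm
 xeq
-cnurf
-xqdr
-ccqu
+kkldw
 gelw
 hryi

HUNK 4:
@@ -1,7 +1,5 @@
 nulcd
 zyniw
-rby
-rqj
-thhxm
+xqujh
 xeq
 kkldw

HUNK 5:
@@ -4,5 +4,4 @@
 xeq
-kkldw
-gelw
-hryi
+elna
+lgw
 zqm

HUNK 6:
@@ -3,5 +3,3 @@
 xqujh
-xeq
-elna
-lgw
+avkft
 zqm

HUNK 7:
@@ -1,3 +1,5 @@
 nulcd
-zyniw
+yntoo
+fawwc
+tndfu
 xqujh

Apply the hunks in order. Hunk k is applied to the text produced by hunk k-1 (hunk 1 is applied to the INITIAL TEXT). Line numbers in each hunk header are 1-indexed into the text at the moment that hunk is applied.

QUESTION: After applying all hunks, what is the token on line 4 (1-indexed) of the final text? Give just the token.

Answer: tndfu

Derivation:
Hunk 1: at line 3 remove [qzav,xysm] add [amua,phpgm,dwwg] -> 12 lines: nulcd zyniw rby amua phpgm dwwg cnurf xqdr ccqu gelw hryi zqm
Hunk 2: at line 2 remove [amua,phpgm,dwwg] add [rqj,thhxm,xeq] -> 12 lines: nulcd zyniw rby rqj thhxm xeq cnurf xqdr ccqu gelw hryi zqm
Hunk 3: at line 5 remove [cnurf,xqdr,ccqu] add [kkldw] -> 10 lines: nulcd zyniw rby rqj thhxm xeq kkldw gelw hryi zqm
Hunk 4: at line 1 remove [rby,rqj,thhxm] add [xqujh] -> 8 lines: nulcd zyniw xqujh xeq kkldw gelw hryi zqm
Hunk 5: at line 4 remove [kkldw,gelw,hryi] add [elna,lgw] -> 7 lines: nulcd zyniw xqujh xeq elna lgw zqm
Hunk 6: at line 3 remove [xeq,elna,lgw] add [avkft] -> 5 lines: nulcd zyniw xqujh avkft zqm
Hunk 7: at line 1 remove [zyniw] add [yntoo,fawwc,tndfu] -> 7 lines: nulcd yntoo fawwc tndfu xqujh avkft zqm
Final line 4: tndfu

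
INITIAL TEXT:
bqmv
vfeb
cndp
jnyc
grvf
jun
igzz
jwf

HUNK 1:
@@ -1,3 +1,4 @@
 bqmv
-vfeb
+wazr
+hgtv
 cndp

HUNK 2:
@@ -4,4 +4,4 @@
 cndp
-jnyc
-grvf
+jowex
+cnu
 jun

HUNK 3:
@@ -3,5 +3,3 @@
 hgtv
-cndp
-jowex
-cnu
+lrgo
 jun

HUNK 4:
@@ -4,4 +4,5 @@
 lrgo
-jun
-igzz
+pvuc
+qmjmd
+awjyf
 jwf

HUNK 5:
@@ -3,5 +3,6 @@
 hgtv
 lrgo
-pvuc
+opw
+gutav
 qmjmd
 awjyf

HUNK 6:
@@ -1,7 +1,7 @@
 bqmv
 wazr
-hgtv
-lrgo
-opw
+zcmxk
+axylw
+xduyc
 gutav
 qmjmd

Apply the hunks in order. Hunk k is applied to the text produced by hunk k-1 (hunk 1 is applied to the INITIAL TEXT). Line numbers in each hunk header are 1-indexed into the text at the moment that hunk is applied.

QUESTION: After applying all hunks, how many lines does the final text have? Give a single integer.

Hunk 1: at line 1 remove [vfeb] add [wazr,hgtv] -> 9 lines: bqmv wazr hgtv cndp jnyc grvf jun igzz jwf
Hunk 2: at line 4 remove [jnyc,grvf] add [jowex,cnu] -> 9 lines: bqmv wazr hgtv cndp jowex cnu jun igzz jwf
Hunk 3: at line 3 remove [cndp,jowex,cnu] add [lrgo] -> 7 lines: bqmv wazr hgtv lrgo jun igzz jwf
Hunk 4: at line 4 remove [jun,igzz] add [pvuc,qmjmd,awjyf] -> 8 lines: bqmv wazr hgtv lrgo pvuc qmjmd awjyf jwf
Hunk 5: at line 3 remove [pvuc] add [opw,gutav] -> 9 lines: bqmv wazr hgtv lrgo opw gutav qmjmd awjyf jwf
Hunk 6: at line 1 remove [hgtv,lrgo,opw] add [zcmxk,axylw,xduyc] -> 9 lines: bqmv wazr zcmxk axylw xduyc gutav qmjmd awjyf jwf
Final line count: 9

Answer: 9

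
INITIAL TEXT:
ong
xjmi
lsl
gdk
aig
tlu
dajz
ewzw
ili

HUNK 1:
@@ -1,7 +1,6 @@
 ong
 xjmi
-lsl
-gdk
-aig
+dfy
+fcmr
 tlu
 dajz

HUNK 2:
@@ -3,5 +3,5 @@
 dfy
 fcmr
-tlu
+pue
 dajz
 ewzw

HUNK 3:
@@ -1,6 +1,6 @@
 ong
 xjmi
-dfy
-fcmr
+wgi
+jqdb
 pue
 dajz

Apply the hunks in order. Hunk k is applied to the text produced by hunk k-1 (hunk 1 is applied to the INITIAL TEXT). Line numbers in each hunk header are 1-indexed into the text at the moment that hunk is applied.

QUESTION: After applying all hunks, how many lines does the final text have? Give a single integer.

Answer: 8

Derivation:
Hunk 1: at line 1 remove [lsl,gdk,aig] add [dfy,fcmr] -> 8 lines: ong xjmi dfy fcmr tlu dajz ewzw ili
Hunk 2: at line 3 remove [tlu] add [pue] -> 8 lines: ong xjmi dfy fcmr pue dajz ewzw ili
Hunk 3: at line 1 remove [dfy,fcmr] add [wgi,jqdb] -> 8 lines: ong xjmi wgi jqdb pue dajz ewzw ili
Final line count: 8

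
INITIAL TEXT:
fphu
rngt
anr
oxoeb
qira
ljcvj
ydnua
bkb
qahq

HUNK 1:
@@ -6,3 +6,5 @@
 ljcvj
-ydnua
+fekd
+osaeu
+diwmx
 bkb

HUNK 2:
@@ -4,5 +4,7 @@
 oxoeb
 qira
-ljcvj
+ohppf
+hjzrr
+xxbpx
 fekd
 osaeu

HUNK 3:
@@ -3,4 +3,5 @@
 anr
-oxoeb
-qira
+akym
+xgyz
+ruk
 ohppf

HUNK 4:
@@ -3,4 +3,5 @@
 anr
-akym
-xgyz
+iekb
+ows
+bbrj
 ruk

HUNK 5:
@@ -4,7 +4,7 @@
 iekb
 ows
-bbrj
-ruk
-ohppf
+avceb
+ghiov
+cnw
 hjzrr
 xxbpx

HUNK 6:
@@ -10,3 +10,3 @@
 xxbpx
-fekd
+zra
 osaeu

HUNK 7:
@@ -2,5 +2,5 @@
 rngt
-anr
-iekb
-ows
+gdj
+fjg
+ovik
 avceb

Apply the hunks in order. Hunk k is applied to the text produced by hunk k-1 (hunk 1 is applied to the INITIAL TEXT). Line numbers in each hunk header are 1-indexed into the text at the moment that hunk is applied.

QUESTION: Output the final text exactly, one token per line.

Hunk 1: at line 6 remove [ydnua] add [fekd,osaeu,diwmx] -> 11 lines: fphu rngt anr oxoeb qira ljcvj fekd osaeu diwmx bkb qahq
Hunk 2: at line 4 remove [ljcvj] add [ohppf,hjzrr,xxbpx] -> 13 lines: fphu rngt anr oxoeb qira ohppf hjzrr xxbpx fekd osaeu diwmx bkb qahq
Hunk 3: at line 3 remove [oxoeb,qira] add [akym,xgyz,ruk] -> 14 lines: fphu rngt anr akym xgyz ruk ohppf hjzrr xxbpx fekd osaeu diwmx bkb qahq
Hunk 4: at line 3 remove [akym,xgyz] add [iekb,ows,bbrj] -> 15 lines: fphu rngt anr iekb ows bbrj ruk ohppf hjzrr xxbpx fekd osaeu diwmx bkb qahq
Hunk 5: at line 4 remove [bbrj,ruk,ohppf] add [avceb,ghiov,cnw] -> 15 lines: fphu rngt anr iekb ows avceb ghiov cnw hjzrr xxbpx fekd osaeu diwmx bkb qahq
Hunk 6: at line 10 remove [fekd] add [zra] -> 15 lines: fphu rngt anr iekb ows avceb ghiov cnw hjzrr xxbpx zra osaeu diwmx bkb qahq
Hunk 7: at line 2 remove [anr,iekb,ows] add [gdj,fjg,ovik] -> 15 lines: fphu rngt gdj fjg ovik avceb ghiov cnw hjzrr xxbpx zra osaeu diwmx bkb qahq

Answer: fphu
rngt
gdj
fjg
ovik
avceb
ghiov
cnw
hjzrr
xxbpx
zra
osaeu
diwmx
bkb
qahq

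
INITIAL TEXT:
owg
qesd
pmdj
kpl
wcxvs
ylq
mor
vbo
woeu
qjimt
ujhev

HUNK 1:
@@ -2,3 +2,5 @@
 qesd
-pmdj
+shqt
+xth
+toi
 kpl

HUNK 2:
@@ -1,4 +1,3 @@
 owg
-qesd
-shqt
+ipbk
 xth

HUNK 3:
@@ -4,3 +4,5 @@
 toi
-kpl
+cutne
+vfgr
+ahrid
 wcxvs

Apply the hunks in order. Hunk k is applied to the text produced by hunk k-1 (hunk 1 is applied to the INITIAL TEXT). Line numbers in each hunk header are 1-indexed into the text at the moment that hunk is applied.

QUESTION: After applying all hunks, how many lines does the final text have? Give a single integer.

Answer: 14

Derivation:
Hunk 1: at line 2 remove [pmdj] add [shqt,xth,toi] -> 13 lines: owg qesd shqt xth toi kpl wcxvs ylq mor vbo woeu qjimt ujhev
Hunk 2: at line 1 remove [qesd,shqt] add [ipbk] -> 12 lines: owg ipbk xth toi kpl wcxvs ylq mor vbo woeu qjimt ujhev
Hunk 3: at line 4 remove [kpl] add [cutne,vfgr,ahrid] -> 14 lines: owg ipbk xth toi cutne vfgr ahrid wcxvs ylq mor vbo woeu qjimt ujhev
Final line count: 14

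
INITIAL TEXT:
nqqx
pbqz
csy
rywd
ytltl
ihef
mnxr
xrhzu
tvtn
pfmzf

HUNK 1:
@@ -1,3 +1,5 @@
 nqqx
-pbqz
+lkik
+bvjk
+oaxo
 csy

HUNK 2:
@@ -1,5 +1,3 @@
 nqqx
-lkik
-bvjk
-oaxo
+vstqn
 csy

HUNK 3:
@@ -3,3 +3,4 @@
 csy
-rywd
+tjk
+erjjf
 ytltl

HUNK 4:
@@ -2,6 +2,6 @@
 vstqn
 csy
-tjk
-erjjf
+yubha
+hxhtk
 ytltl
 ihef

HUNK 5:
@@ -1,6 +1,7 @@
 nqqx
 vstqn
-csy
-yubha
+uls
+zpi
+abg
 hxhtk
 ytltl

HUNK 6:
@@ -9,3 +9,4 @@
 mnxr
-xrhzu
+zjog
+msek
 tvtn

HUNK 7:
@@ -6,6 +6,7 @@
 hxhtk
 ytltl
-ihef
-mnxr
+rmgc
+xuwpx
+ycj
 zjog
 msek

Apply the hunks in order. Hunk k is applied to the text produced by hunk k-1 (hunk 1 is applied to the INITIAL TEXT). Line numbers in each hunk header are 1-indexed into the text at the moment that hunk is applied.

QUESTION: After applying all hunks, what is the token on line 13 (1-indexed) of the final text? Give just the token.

Answer: tvtn

Derivation:
Hunk 1: at line 1 remove [pbqz] add [lkik,bvjk,oaxo] -> 12 lines: nqqx lkik bvjk oaxo csy rywd ytltl ihef mnxr xrhzu tvtn pfmzf
Hunk 2: at line 1 remove [lkik,bvjk,oaxo] add [vstqn] -> 10 lines: nqqx vstqn csy rywd ytltl ihef mnxr xrhzu tvtn pfmzf
Hunk 3: at line 3 remove [rywd] add [tjk,erjjf] -> 11 lines: nqqx vstqn csy tjk erjjf ytltl ihef mnxr xrhzu tvtn pfmzf
Hunk 4: at line 2 remove [tjk,erjjf] add [yubha,hxhtk] -> 11 lines: nqqx vstqn csy yubha hxhtk ytltl ihef mnxr xrhzu tvtn pfmzf
Hunk 5: at line 1 remove [csy,yubha] add [uls,zpi,abg] -> 12 lines: nqqx vstqn uls zpi abg hxhtk ytltl ihef mnxr xrhzu tvtn pfmzf
Hunk 6: at line 9 remove [xrhzu] add [zjog,msek] -> 13 lines: nqqx vstqn uls zpi abg hxhtk ytltl ihef mnxr zjog msek tvtn pfmzf
Hunk 7: at line 6 remove [ihef,mnxr] add [rmgc,xuwpx,ycj] -> 14 lines: nqqx vstqn uls zpi abg hxhtk ytltl rmgc xuwpx ycj zjog msek tvtn pfmzf
Final line 13: tvtn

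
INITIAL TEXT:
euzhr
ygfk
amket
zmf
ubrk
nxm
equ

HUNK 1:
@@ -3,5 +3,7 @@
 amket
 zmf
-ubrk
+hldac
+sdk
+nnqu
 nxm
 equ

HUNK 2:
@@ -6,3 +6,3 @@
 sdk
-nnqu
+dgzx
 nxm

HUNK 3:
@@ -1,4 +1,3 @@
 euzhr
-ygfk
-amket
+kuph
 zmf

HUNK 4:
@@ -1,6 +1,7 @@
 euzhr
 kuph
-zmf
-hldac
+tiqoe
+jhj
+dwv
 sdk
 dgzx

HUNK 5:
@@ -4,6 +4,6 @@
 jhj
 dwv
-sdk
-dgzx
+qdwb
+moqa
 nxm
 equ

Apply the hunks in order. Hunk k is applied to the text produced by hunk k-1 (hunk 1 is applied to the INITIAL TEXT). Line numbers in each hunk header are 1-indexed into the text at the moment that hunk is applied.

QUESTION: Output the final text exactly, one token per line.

Answer: euzhr
kuph
tiqoe
jhj
dwv
qdwb
moqa
nxm
equ

Derivation:
Hunk 1: at line 3 remove [ubrk] add [hldac,sdk,nnqu] -> 9 lines: euzhr ygfk amket zmf hldac sdk nnqu nxm equ
Hunk 2: at line 6 remove [nnqu] add [dgzx] -> 9 lines: euzhr ygfk amket zmf hldac sdk dgzx nxm equ
Hunk 3: at line 1 remove [ygfk,amket] add [kuph] -> 8 lines: euzhr kuph zmf hldac sdk dgzx nxm equ
Hunk 4: at line 1 remove [zmf,hldac] add [tiqoe,jhj,dwv] -> 9 lines: euzhr kuph tiqoe jhj dwv sdk dgzx nxm equ
Hunk 5: at line 4 remove [sdk,dgzx] add [qdwb,moqa] -> 9 lines: euzhr kuph tiqoe jhj dwv qdwb moqa nxm equ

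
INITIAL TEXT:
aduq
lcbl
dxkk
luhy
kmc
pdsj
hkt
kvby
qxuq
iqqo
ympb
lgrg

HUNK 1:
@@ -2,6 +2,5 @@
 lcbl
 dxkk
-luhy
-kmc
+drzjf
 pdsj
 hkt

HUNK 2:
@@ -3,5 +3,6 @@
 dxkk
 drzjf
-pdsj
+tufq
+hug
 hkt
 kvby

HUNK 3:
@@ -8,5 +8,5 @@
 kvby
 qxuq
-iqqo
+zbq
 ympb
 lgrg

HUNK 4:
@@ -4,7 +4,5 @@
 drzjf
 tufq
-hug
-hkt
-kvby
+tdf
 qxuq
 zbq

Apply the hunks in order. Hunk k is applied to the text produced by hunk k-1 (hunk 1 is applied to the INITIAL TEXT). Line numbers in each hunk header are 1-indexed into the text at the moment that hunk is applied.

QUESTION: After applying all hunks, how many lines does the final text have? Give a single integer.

Hunk 1: at line 2 remove [luhy,kmc] add [drzjf] -> 11 lines: aduq lcbl dxkk drzjf pdsj hkt kvby qxuq iqqo ympb lgrg
Hunk 2: at line 3 remove [pdsj] add [tufq,hug] -> 12 lines: aduq lcbl dxkk drzjf tufq hug hkt kvby qxuq iqqo ympb lgrg
Hunk 3: at line 8 remove [iqqo] add [zbq] -> 12 lines: aduq lcbl dxkk drzjf tufq hug hkt kvby qxuq zbq ympb lgrg
Hunk 4: at line 4 remove [hug,hkt,kvby] add [tdf] -> 10 lines: aduq lcbl dxkk drzjf tufq tdf qxuq zbq ympb lgrg
Final line count: 10

Answer: 10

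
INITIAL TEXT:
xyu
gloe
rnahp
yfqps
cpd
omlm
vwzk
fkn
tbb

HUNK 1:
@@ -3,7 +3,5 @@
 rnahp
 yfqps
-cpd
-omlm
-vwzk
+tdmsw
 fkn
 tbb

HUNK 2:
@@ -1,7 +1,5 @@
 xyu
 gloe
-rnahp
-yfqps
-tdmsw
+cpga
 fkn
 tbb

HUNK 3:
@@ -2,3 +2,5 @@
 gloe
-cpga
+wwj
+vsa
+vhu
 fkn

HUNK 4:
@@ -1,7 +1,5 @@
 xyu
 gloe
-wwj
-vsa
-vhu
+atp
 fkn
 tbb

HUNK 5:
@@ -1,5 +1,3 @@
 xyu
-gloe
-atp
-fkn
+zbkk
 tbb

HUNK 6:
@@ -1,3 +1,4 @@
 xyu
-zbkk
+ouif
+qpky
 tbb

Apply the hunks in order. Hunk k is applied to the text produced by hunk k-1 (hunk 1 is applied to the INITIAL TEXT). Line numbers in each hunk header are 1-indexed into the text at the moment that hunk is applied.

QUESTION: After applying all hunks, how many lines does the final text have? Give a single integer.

Hunk 1: at line 3 remove [cpd,omlm,vwzk] add [tdmsw] -> 7 lines: xyu gloe rnahp yfqps tdmsw fkn tbb
Hunk 2: at line 1 remove [rnahp,yfqps,tdmsw] add [cpga] -> 5 lines: xyu gloe cpga fkn tbb
Hunk 3: at line 2 remove [cpga] add [wwj,vsa,vhu] -> 7 lines: xyu gloe wwj vsa vhu fkn tbb
Hunk 4: at line 1 remove [wwj,vsa,vhu] add [atp] -> 5 lines: xyu gloe atp fkn tbb
Hunk 5: at line 1 remove [gloe,atp,fkn] add [zbkk] -> 3 lines: xyu zbkk tbb
Hunk 6: at line 1 remove [zbkk] add [ouif,qpky] -> 4 lines: xyu ouif qpky tbb
Final line count: 4

Answer: 4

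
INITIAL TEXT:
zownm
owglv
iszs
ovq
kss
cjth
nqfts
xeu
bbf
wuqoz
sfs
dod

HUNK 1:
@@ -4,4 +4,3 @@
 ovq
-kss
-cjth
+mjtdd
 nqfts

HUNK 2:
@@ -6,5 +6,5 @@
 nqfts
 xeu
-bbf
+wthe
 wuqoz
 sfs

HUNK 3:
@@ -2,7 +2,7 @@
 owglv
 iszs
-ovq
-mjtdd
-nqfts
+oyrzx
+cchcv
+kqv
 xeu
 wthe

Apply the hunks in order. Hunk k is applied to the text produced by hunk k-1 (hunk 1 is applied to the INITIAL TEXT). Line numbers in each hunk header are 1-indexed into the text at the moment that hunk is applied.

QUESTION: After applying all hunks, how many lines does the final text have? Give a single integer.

Hunk 1: at line 4 remove [kss,cjth] add [mjtdd] -> 11 lines: zownm owglv iszs ovq mjtdd nqfts xeu bbf wuqoz sfs dod
Hunk 2: at line 6 remove [bbf] add [wthe] -> 11 lines: zownm owglv iszs ovq mjtdd nqfts xeu wthe wuqoz sfs dod
Hunk 3: at line 2 remove [ovq,mjtdd,nqfts] add [oyrzx,cchcv,kqv] -> 11 lines: zownm owglv iszs oyrzx cchcv kqv xeu wthe wuqoz sfs dod
Final line count: 11

Answer: 11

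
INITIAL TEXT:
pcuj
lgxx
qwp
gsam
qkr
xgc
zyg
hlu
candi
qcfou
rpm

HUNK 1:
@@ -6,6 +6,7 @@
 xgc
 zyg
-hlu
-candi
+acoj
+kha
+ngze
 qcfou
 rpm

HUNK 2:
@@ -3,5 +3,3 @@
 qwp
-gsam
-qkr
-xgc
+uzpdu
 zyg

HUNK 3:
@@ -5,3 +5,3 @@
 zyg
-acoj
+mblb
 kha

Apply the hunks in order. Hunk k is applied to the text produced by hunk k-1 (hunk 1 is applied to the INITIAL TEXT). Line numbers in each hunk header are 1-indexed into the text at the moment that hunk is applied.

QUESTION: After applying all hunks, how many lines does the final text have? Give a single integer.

Answer: 10

Derivation:
Hunk 1: at line 6 remove [hlu,candi] add [acoj,kha,ngze] -> 12 lines: pcuj lgxx qwp gsam qkr xgc zyg acoj kha ngze qcfou rpm
Hunk 2: at line 3 remove [gsam,qkr,xgc] add [uzpdu] -> 10 lines: pcuj lgxx qwp uzpdu zyg acoj kha ngze qcfou rpm
Hunk 3: at line 5 remove [acoj] add [mblb] -> 10 lines: pcuj lgxx qwp uzpdu zyg mblb kha ngze qcfou rpm
Final line count: 10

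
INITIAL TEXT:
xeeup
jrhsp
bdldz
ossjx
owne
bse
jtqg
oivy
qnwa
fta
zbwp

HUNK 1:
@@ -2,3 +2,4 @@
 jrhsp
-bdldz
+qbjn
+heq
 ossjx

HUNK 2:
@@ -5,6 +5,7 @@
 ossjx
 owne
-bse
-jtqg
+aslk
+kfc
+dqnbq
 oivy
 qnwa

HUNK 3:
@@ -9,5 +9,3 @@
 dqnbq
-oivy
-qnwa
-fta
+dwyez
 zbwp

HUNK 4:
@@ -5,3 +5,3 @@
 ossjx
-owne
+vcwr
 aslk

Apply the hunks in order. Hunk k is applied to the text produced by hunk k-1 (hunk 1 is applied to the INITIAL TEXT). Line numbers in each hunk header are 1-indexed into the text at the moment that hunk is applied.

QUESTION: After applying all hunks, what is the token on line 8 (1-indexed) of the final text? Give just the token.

Answer: kfc

Derivation:
Hunk 1: at line 2 remove [bdldz] add [qbjn,heq] -> 12 lines: xeeup jrhsp qbjn heq ossjx owne bse jtqg oivy qnwa fta zbwp
Hunk 2: at line 5 remove [bse,jtqg] add [aslk,kfc,dqnbq] -> 13 lines: xeeup jrhsp qbjn heq ossjx owne aslk kfc dqnbq oivy qnwa fta zbwp
Hunk 3: at line 9 remove [oivy,qnwa,fta] add [dwyez] -> 11 lines: xeeup jrhsp qbjn heq ossjx owne aslk kfc dqnbq dwyez zbwp
Hunk 4: at line 5 remove [owne] add [vcwr] -> 11 lines: xeeup jrhsp qbjn heq ossjx vcwr aslk kfc dqnbq dwyez zbwp
Final line 8: kfc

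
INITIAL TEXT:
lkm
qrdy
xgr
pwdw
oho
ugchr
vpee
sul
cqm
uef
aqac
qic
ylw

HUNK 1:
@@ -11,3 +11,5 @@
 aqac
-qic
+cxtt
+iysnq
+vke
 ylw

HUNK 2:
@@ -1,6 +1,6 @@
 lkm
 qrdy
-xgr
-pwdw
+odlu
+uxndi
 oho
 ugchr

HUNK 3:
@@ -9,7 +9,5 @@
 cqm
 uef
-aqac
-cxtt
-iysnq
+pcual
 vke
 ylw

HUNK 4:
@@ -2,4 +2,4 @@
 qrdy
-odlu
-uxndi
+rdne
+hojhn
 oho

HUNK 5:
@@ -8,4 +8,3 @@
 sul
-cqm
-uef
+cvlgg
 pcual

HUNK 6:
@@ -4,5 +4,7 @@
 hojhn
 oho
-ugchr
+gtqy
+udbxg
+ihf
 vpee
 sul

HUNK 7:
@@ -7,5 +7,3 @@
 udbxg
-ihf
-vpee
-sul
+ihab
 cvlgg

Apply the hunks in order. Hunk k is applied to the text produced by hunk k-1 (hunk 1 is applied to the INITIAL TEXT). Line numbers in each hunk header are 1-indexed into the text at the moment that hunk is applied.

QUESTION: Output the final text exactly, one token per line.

Answer: lkm
qrdy
rdne
hojhn
oho
gtqy
udbxg
ihab
cvlgg
pcual
vke
ylw

Derivation:
Hunk 1: at line 11 remove [qic] add [cxtt,iysnq,vke] -> 15 lines: lkm qrdy xgr pwdw oho ugchr vpee sul cqm uef aqac cxtt iysnq vke ylw
Hunk 2: at line 1 remove [xgr,pwdw] add [odlu,uxndi] -> 15 lines: lkm qrdy odlu uxndi oho ugchr vpee sul cqm uef aqac cxtt iysnq vke ylw
Hunk 3: at line 9 remove [aqac,cxtt,iysnq] add [pcual] -> 13 lines: lkm qrdy odlu uxndi oho ugchr vpee sul cqm uef pcual vke ylw
Hunk 4: at line 2 remove [odlu,uxndi] add [rdne,hojhn] -> 13 lines: lkm qrdy rdne hojhn oho ugchr vpee sul cqm uef pcual vke ylw
Hunk 5: at line 8 remove [cqm,uef] add [cvlgg] -> 12 lines: lkm qrdy rdne hojhn oho ugchr vpee sul cvlgg pcual vke ylw
Hunk 6: at line 4 remove [ugchr] add [gtqy,udbxg,ihf] -> 14 lines: lkm qrdy rdne hojhn oho gtqy udbxg ihf vpee sul cvlgg pcual vke ylw
Hunk 7: at line 7 remove [ihf,vpee,sul] add [ihab] -> 12 lines: lkm qrdy rdne hojhn oho gtqy udbxg ihab cvlgg pcual vke ylw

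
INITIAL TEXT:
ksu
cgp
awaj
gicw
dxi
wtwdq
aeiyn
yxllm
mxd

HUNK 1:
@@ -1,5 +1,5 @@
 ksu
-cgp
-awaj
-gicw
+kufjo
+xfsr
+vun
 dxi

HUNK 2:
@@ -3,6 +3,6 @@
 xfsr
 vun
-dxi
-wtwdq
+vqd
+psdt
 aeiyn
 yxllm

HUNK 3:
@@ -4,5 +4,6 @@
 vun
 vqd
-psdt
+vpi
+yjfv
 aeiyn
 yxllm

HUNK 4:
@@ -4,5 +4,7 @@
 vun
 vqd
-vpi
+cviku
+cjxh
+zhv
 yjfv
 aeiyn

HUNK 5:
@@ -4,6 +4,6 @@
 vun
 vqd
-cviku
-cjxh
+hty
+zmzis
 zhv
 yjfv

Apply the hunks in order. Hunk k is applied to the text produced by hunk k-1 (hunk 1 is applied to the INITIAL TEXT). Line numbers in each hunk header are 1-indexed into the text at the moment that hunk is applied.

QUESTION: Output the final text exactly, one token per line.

Hunk 1: at line 1 remove [cgp,awaj,gicw] add [kufjo,xfsr,vun] -> 9 lines: ksu kufjo xfsr vun dxi wtwdq aeiyn yxllm mxd
Hunk 2: at line 3 remove [dxi,wtwdq] add [vqd,psdt] -> 9 lines: ksu kufjo xfsr vun vqd psdt aeiyn yxllm mxd
Hunk 3: at line 4 remove [psdt] add [vpi,yjfv] -> 10 lines: ksu kufjo xfsr vun vqd vpi yjfv aeiyn yxllm mxd
Hunk 4: at line 4 remove [vpi] add [cviku,cjxh,zhv] -> 12 lines: ksu kufjo xfsr vun vqd cviku cjxh zhv yjfv aeiyn yxllm mxd
Hunk 5: at line 4 remove [cviku,cjxh] add [hty,zmzis] -> 12 lines: ksu kufjo xfsr vun vqd hty zmzis zhv yjfv aeiyn yxllm mxd

Answer: ksu
kufjo
xfsr
vun
vqd
hty
zmzis
zhv
yjfv
aeiyn
yxllm
mxd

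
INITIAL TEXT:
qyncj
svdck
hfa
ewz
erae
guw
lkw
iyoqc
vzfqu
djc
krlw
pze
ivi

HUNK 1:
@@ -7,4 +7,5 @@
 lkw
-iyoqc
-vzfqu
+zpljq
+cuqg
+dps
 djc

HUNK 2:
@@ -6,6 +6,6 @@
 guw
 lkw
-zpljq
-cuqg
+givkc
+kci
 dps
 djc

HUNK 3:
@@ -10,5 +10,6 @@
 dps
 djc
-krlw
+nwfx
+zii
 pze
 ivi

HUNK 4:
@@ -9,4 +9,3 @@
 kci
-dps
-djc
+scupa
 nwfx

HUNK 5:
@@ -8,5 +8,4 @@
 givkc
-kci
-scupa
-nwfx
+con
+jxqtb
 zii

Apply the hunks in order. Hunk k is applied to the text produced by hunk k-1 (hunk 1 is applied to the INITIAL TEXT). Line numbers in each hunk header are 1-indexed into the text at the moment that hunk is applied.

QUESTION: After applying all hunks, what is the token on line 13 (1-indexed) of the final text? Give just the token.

Hunk 1: at line 7 remove [iyoqc,vzfqu] add [zpljq,cuqg,dps] -> 14 lines: qyncj svdck hfa ewz erae guw lkw zpljq cuqg dps djc krlw pze ivi
Hunk 2: at line 6 remove [zpljq,cuqg] add [givkc,kci] -> 14 lines: qyncj svdck hfa ewz erae guw lkw givkc kci dps djc krlw pze ivi
Hunk 3: at line 10 remove [krlw] add [nwfx,zii] -> 15 lines: qyncj svdck hfa ewz erae guw lkw givkc kci dps djc nwfx zii pze ivi
Hunk 4: at line 9 remove [dps,djc] add [scupa] -> 14 lines: qyncj svdck hfa ewz erae guw lkw givkc kci scupa nwfx zii pze ivi
Hunk 5: at line 8 remove [kci,scupa,nwfx] add [con,jxqtb] -> 13 lines: qyncj svdck hfa ewz erae guw lkw givkc con jxqtb zii pze ivi
Final line 13: ivi

Answer: ivi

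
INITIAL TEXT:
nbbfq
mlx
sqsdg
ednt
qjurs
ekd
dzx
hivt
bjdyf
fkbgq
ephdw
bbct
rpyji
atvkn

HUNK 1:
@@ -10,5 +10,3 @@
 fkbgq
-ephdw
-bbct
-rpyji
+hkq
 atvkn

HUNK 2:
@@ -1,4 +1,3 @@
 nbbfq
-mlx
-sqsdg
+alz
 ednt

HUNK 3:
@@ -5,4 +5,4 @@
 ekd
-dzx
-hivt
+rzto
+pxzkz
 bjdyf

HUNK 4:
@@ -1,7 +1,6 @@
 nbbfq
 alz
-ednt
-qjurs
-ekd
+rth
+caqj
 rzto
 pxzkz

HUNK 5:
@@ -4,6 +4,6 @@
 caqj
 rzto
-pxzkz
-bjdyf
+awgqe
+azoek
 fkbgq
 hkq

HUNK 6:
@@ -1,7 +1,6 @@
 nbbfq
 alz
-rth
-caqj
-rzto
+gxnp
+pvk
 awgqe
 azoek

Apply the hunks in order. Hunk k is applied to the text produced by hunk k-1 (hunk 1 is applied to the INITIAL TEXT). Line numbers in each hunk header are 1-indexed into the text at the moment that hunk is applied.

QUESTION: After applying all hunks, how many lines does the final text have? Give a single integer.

Hunk 1: at line 10 remove [ephdw,bbct,rpyji] add [hkq] -> 12 lines: nbbfq mlx sqsdg ednt qjurs ekd dzx hivt bjdyf fkbgq hkq atvkn
Hunk 2: at line 1 remove [mlx,sqsdg] add [alz] -> 11 lines: nbbfq alz ednt qjurs ekd dzx hivt bjdyf fkbgq hkq atvkn
Hunk 3: at line 5 remove [dzx,hivt] add [rzto,pxzkz] -> 11 lines: nbbfq alz ednt qjurs ekd rzto pxzkz bjdyf fkbgq hkq atvkn
Hunk 4: at line 1 remove [ednt,qjurs,ekd] add [rth,caqj] -> 10 lines: nbbfq alz rth caqj rzto pxzkz bjdyf fkbgq hkq atvkn
Hunk 5: at line 4 remove [pxzkz,bjdyf] add [awgqe,azoek] -> 10 lines: nbbfq alz rth caqj rzto awgqe azoek fkbgq hkq atvkn
Hunk 6: at line 1 remove [rth,caqj,rzto] add [gxnp,pvk] -> 9 lines: nbbfq alz gxnp pvk awgqe azoek fkbgq hkq atvkn
Final line count: 9

Answer: 9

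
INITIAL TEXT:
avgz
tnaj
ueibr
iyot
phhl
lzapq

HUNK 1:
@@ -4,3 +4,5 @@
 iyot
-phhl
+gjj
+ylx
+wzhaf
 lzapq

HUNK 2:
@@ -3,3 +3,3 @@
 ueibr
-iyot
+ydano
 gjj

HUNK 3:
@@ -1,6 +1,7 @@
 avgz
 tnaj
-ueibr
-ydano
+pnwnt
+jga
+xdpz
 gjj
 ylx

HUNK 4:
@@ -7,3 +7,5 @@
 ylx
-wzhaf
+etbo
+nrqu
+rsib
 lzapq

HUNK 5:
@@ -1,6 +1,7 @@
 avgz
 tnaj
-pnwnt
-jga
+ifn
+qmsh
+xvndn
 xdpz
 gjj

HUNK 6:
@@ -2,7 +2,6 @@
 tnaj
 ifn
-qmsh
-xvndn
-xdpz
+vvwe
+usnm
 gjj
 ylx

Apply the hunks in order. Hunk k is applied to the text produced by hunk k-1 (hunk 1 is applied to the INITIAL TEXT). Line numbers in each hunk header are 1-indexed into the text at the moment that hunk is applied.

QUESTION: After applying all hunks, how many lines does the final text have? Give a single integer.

Hunk 1: at line 4 remove [phhl] add [gjj,ylx,wzhaf] -> 8 lines: avgz tnaj ueibr iyot gjj ylx wzhaf lzapq
Hunk 2: at line 3 remove [iyot] add [ydano] -> 8 lines: avgz tnaj ueibr ydano gjj ylx wzhaf lzapq
Hunk 3: at line 1 remove [ueibr,ydano] add [pnwnt,jga,xdpz] -> 9 lines: avgz tnaj pnwnt jga xdpz gjj ylx wzhaf lzapq
Hunk 4: at line 7 remove [wzhaf] add [etbo,nrqu,rsib] -> 11 lines: avgz tnaj pnwnt jga xdpz gjj ylx etbo nrqu rsib lzapq
Hunk 5: at line 1 remove [pnwnt,jga] add [ifn,qmsh,xvndn] -> 12 lines: avgz tnaj ifn qmsh xvndn xdpz gjj ylx etbo nrqu rsib lzapq
Hunk 6: at line 2 remove [qmsh,xvndn,xdpz] add [vvwe,usnm] -> 11 lines: avgz tnaj ifn vvwe usnm gjj ylx etbo nrqu rsib lzapq
Final line count: 11

Answer: 11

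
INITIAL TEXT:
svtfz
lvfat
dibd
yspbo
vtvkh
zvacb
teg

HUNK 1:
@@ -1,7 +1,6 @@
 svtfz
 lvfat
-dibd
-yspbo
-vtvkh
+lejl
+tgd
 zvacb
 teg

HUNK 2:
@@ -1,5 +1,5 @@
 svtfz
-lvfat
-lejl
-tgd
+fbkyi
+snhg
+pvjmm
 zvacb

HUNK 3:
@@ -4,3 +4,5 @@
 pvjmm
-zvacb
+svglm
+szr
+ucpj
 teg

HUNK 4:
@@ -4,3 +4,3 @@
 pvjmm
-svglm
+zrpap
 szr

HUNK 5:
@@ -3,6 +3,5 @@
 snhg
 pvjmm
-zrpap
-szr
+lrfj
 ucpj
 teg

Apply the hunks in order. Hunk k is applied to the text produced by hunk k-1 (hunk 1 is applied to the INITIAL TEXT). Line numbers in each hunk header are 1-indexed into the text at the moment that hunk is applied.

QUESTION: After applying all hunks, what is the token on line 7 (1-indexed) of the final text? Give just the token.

Answer: teg

Derivation:
Hunk 1: at line 1 remove [dibd,yspbo,vtvkh] add [lejl,tgd] -> 6 lines: svtfz lvfat lejl tgd zvacb teg
Hunk 2: at line 1 remove [lvfat,lejl,tgd] add [fbkyi,snhg,pvjmm] -> 6 lines: svtfz fbkyi snhg pvjmm zvacb teg
Hunk 3: at line 4 remove [zvacb] add [svglm,szr,ucpj] -> 8 lines: svtfz fbkyi snhg pvjmm svglm szr ucpj teg
Hunk 4: at line 4 remove [svglm] add [zrpap] -> 8 lines: svtfz fbkyi snhg pvjmm zrpap szr ucpj teg
Hunk 5: at line 3 remove [zrpap,szr] add [lrfj] -> 7 lines: svtfz fbkyi snhg pvjmm lrfj ucpj teg
Final line 7: teg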